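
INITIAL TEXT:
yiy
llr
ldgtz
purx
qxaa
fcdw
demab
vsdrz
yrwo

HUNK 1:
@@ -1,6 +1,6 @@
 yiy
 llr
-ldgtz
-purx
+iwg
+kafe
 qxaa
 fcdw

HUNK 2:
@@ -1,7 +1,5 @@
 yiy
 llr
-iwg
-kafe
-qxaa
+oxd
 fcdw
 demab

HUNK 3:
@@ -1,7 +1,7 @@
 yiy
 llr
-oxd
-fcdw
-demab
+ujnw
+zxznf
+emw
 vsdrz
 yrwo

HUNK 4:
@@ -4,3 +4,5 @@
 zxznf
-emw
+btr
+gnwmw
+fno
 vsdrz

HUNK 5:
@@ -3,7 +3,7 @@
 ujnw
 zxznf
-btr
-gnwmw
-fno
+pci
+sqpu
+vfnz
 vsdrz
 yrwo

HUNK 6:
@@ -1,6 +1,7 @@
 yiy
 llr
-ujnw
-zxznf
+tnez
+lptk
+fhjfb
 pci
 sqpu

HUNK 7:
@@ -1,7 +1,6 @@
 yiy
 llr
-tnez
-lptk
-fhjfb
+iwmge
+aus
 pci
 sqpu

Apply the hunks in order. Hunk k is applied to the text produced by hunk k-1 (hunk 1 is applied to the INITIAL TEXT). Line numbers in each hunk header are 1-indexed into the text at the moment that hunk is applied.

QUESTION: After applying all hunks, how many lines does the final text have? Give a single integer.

Hunk 1: at line 1 remove [ldgtz,purx] add [iwg,kafe] -> 9 lines: yiy llr iwg kafe qxaa fcdw demab vsdrz yrwo
Hunk 2: at line 1 remove [iwg,kafe,qxaa] add [oxd] -> 7 lines: yiy llr oxd fcdw demab vsdrz yrwo
Hunk 3: at line 1 remove [oxd,fcdw,demab] add [ujnw,zxznf,emw] -> 7 lines: yiy llr ujnw zxznf emw vsdrz yrwo
Hunk 4: at line 4 remove [emw] add [btr,gnwmw,fno] -> 9 lines: yiy llr ujnw zxznf btr gnwmw fno vsdrz yrwo
Hunk 5: at line 3 remove [btr,gnwmw,fno] add [pci,sqpu,vfnz] -> 9 lines: yiy llr ujnw zxznf pci sqpu vfnz vsdrz yrwo
Hunk 6: at line 1 remove [ujnw,zxznf] add [tnez,lptk,fhjfb] -> 10 lines: yiy llr tnez lptk fhjfb pci sqpu vfnz vsdrz yrwo
Hunk 7: at line 1 remove [tnez,lptk,fhjfb] add [iwmge,aus] -> 9 lines: yiy llr iwmge aus pci sqpu vfnz vsdrz yrwo
Final line count: 9

Answer: 9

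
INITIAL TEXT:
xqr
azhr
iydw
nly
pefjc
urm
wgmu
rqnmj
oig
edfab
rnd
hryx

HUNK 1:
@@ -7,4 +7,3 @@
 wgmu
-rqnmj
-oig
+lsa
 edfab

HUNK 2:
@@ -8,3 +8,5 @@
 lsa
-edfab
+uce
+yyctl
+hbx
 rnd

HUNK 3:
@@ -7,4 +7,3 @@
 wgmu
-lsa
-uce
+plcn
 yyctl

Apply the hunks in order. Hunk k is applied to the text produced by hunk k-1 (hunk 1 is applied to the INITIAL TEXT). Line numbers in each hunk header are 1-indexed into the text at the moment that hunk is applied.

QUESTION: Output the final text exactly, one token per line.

Answer: xqr
azhr
iydw
nly
pefjc
urm
wgmu
plcn
yyctl
hbx
rnd
hryx

Derivation:
Hunk 1: at line 7 remove [rqnmj,oig] add [lsa] -> 11 lines: xqr azhr iydw nly pefjc urm wgmu lsa edfab rnd hryx
Hunk 2: at line 8 remove [edfab] add [uce,yyctl,hbx] -> 13 lines: xqr azhr iydw nly pefjc urm wgmu lsa uce yyctl hbx rnd hryx
Hunk 3: at line 7 remove [lsa,uce] add [plcn] -> 12 lines: xqr azhr iydw nly pefjc urm wgmu plcn yyctl hbx rnd hryx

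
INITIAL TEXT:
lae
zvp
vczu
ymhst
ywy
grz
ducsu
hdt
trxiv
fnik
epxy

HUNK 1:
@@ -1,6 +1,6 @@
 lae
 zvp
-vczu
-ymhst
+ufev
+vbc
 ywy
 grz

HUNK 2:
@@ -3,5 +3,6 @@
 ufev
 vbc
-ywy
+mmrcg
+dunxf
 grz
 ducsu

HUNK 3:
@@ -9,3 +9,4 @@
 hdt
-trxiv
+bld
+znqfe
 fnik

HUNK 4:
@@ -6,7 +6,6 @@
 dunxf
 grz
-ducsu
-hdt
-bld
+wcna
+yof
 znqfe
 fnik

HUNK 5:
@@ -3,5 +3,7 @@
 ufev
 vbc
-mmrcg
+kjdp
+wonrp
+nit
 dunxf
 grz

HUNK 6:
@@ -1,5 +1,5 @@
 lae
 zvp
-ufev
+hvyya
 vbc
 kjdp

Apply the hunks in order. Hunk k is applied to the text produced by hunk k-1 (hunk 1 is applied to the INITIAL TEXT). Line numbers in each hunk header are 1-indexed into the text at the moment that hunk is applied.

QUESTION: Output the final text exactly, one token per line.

Answer: lae
zvp
hvyya
vbc
kjdp
wonrp
nit
dunxf
grz
wcna
yof
znqfe
fnik
epxy

Derivation:
Hunk 1: at line 1 remove [vczu,ymhst] add [ufev,vbc] -> 11 lines: lae zvp ufev vbc ywy grz ducsu hdt trxiv fnik epxy
Hunk 2: at line 3 remove [ywy] add [mmrcg,dunxf] -> 12 lines: lae zvp ufev vbc mmrcg dunxf grz ducsu hdt trxiv fnik epxy
Hunk 3: at line 9 remove [trxiv] add [bld,znqfe] -> 13 lines: lae zvp ufev vbc mmrcg dunxf grz ducsu hdt bld znqfe fnik epxy
Hunk 4: at line 6 remove [ducsu,hdt,bld] add [wcna,yof] -> 12 lines: lae zvp ufev vbc mmrcg dunxf grz wcna yof znqfe fnik epxy
Hunk 5: at line 3 remove [mmrcg] add [kjdp,wonrp,nit] -> 14 lines: lae zvp ufev vbc kjdp wonrp nit dunxf grz wcna yof znqfe fnik epxy
Hunk 6: at line 1 remove [ufev] add [hvyya] -> 14 lines: lae zvp hvyya vbc kjdp wonrp nit dunxf grz wcna yof znqfe fnik epxy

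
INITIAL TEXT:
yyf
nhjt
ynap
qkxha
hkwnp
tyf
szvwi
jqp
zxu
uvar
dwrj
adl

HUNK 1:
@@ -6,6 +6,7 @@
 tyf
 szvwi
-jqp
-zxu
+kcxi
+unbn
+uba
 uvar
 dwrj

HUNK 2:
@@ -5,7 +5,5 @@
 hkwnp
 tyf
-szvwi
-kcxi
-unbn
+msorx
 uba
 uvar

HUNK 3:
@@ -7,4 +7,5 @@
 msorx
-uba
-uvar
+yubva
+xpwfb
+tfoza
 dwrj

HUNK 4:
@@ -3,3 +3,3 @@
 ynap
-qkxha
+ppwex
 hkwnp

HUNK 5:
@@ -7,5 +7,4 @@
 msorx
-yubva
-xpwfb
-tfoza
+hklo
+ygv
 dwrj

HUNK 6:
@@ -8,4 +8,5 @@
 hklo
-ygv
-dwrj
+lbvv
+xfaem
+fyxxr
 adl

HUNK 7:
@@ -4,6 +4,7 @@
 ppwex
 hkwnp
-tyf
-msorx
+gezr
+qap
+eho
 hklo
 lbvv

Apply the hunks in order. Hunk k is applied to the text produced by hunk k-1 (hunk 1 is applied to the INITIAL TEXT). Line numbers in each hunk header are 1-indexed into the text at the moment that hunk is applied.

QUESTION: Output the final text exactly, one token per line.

Hunk 1: at line 6 remove [jqp,zxu] add [kcxi,unbn,uba] -> 13 lines: yyf nhjt ynap qkxha hkwnp tyf szvwi kcxi unbn uba uvar dwrj adl
Hunk 2: at line 5 remove [szvwi,kcxi,unbn] add [msorx] -> 11 lines: yyf nhjt ynap qkxha hkwnp tyf msorx uba uvar dwrj adl
Hunk 3: at line 7 remove [uba,uvar] add [yubva,xpwfb,tfoza] -> 12 lines: yyf nhjt ynap qkxha hkwnp tyf msorx yubva xpwfb tfoza dwrj adl
Hunk 4: at line 3 remove [qkxha] add [ppwex] -> 12 lines: yyf nhjt ynap ppwex hkwnp tyf msorx yubva xpwfb tfoza dwrj adl
Hunk 5: at line 7 remove [yubva,xpwfb,tfoza] add [hklo,ygv] -> 11 lines: yyf nhjt ynap ppwex hkwnp tyf msorx hklo ygv dwrj adl
Hunk 6: at line 8 remove [ygv,dwrj] add [lbvv,xfaem,fyxxr] -> 12 lines: yyf nhjt ynap ppwex hkwnp tyf msorx hklo lbvv xfaem fyxxr adl
Hunk 7: at line 4 remove [tyf,msorx] add [gezr,qap,eho] -> 13 lines: yyf nhjt ynap ppwex hkwnp gezr qap eho hklo lbvv xfaem fyxxr adl

Answer: yyf
nhjt
ynap
ppwex
hkwnp
gezr
qap
eho
hklo
lbvv
xfaem
fyxxr
adl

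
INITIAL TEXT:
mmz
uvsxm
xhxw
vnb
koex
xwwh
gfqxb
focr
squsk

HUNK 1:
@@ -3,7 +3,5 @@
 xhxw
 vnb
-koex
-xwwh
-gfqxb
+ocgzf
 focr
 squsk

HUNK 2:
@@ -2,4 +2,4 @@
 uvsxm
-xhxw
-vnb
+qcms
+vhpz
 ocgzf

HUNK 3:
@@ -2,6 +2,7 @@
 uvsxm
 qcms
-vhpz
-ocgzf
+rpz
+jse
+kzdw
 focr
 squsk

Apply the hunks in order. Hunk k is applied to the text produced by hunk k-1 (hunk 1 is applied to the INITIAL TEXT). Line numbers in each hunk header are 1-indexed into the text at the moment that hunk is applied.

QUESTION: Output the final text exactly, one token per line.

Hunk 1: at line 3 remove [koex,xwwh,gfqxb] add [ocgzf] -> 7 lines: mmz uvsxm xhxw vnb ocgzf focr squsk
Hunk 2: at line 2 remove [xhxw,vnb] add [qcms,vhpz] -> 7 lines: mmz uvsxm qcms vhpz ocgzf focr squsk
Hunk 3: at line 2 remove [vhpz,ocgzf] add [rpz,jse,kzdw] -> 8 lines: mmz uvsxm qcms rpz jse kzdw focr squsk

Answer: mmz
uvsxm
qcms
rpz
jse
kzdw
focr
squsk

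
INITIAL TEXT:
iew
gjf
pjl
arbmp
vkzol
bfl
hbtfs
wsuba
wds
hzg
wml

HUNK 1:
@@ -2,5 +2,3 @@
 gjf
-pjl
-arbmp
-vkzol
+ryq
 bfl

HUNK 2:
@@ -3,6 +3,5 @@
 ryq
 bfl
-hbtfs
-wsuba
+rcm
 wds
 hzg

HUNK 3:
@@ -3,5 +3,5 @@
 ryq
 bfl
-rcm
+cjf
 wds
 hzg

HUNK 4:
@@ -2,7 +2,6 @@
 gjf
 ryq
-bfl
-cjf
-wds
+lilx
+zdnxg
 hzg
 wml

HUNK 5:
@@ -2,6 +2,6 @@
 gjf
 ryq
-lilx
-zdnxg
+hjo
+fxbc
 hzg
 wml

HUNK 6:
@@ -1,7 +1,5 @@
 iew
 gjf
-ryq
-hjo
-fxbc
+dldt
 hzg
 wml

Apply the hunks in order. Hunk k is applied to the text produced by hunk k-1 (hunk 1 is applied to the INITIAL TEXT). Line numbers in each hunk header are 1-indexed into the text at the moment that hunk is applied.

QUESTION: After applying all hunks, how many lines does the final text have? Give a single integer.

Answer: 5

Derivation:
Hunk 1: at line 2 remove [pjl,arbmp,vkzol] add [ryq] -> 9 lines: iew gjf ryq bfl hbtfs wsuba wds hzg wml
Hunk 2: at line 3 remove [hbtfs,wsuba] add [rcm] -> 8 lines: iew gjf ryq bfl rcm wds hzg wml
Hunk 3: at line 3 remove [rcm] add [cjf] -> 8 lines: iew gjf ryq bfl cjf wds hzg wml
Hunk 4: at line 2 remove [bfl,cjf,wds] add [lilx,zdnxg] -> 7 lines: iew gjf ryq lilx zdnxg hzg wml
Hunk 5: at line 2 remove [lilx,zdnxg] add [hjo,fxbc] -> 7 lines: iew gjf ryq hjo fxbc hzg wml
Hunk 6: at line 1 remove [ryq,hjo,fxbc] add [dldt] -> 5 lines: iew gjf dldt hzg wml
Final line count: 5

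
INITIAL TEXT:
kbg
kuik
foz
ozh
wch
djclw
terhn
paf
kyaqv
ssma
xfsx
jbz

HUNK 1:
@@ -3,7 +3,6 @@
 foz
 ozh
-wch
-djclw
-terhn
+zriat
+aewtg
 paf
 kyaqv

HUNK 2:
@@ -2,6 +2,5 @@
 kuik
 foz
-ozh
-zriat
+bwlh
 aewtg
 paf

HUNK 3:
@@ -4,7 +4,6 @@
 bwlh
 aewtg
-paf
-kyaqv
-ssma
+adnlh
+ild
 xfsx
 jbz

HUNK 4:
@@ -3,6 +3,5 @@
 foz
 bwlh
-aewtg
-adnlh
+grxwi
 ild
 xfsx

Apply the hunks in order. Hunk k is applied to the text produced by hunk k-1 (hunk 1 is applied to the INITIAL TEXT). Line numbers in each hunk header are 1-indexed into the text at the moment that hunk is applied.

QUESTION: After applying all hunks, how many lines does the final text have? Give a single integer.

Answer: 8

Derivation:
Hunk 1: at line 3 remove [wch,djclw,terhn] add [zriat,aewtg] -> 11 lines: kbg kuik foz ozh zriat aewtg paf kyaqv ssma xfsx jbz
Hunk 2: at line 2 remove [ozh,zriat] add [bwlh] -> 10 lines: kbg kuik foz bwlh aewtg paf kyaqv ssma xfsx jbz
Hunk 3: at line 4 remove [paf,kyaqv,ssma] add [adnlh,ild] -> 9 lines: kbg kuik foz bwlh aewtg adnlh ild xfsx jbz
Hunk 4: at line 3 remove [aewtg,adnlh] add [grxwi] -> 8 lines: kbg kuik foz bwlh grxwi ild xfsx jbz
Final line count: 8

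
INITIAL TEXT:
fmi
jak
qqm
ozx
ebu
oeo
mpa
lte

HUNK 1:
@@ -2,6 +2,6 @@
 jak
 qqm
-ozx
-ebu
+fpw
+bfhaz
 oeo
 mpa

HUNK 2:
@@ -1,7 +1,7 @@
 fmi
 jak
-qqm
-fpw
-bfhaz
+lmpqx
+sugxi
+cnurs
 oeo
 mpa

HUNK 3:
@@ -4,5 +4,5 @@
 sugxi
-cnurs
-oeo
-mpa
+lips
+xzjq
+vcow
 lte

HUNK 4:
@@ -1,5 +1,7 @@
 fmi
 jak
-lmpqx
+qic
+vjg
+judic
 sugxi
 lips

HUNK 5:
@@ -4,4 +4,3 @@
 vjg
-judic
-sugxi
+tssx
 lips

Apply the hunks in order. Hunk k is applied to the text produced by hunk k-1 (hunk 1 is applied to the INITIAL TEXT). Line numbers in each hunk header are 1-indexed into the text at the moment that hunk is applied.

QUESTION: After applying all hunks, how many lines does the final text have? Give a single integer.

Answer: 9

Derivation:
Hunk 1: at line 2 remove [ozx,ebu] add [fpw,bfhaz] -> 8 lines: fmi jak qqm fpw bfhaz oeo mpa lte
Hunk 2: at line 1 remove [qqm,fpw,bfhaz] add [lmpqx,sugxi,cnurs] -> 8 lines: fmi jak lmpqx sugxi cnurs oeo mpa lte
Hunk 3: at line 4 remove [cnurs,oeo,mpa] add [lips,xzjq,vcow] -> 8 lines: fmi jak lmpqx sugxi lips xzjq vcow lte
Hunk 4: at line 1 remove [lmpqx] add [qic,vjg,judic] -> 10 lines: fmi jak qic vjg judic sugxi lips xzjq vcow lte
Hunk 5: at line 4 remove [judic,sugxi] add [tssx] -> 9 lines: fmi jak qic vjg tssx lips xzjq vcow lte
Final line count: 9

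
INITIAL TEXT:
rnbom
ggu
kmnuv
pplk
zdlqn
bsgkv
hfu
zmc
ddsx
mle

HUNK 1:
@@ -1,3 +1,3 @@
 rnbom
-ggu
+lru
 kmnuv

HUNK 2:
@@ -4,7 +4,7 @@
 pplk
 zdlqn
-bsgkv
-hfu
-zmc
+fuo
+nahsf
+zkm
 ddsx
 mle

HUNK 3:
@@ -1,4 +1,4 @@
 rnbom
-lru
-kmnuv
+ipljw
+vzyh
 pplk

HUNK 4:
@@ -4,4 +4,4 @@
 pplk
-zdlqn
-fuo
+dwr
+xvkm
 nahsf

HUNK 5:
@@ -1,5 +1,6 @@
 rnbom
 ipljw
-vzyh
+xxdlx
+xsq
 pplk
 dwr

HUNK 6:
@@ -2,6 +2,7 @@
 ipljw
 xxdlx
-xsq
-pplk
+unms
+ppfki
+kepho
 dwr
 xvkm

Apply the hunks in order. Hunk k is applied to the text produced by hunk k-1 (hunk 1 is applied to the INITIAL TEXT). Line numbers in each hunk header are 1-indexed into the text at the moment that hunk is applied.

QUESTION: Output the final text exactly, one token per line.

Answer: rnbom
ipljw
xxdlx
unms
ppfki
kepho
dwr
xvkm
nahsf
zkm
ddsx
mle

Derivation:
Hunk 1: at line 1 remove [ggu] add [lru] -> 10 lines: rnbom lru kmnuv pplk zdlqn bsgkv hfu zmc ddsx mle
Hunk 2: at line 4 remove [bsgkv,hfu,zmc] add [fuo,nahsf,zkm] -> 10 lines: rnbom lru kmnuv pplk zdlqn fuo nahsf zkm ddsx mle
Hunk 3: at line 1 remove [lru,kmnuv] add [ipljw,vzyh] -> 10 lines: rnbom ipljw vzyh pplk zdlqn fuo nahsf zkm ddsx mle
Hunk 4: at line 4 remove [zdlqn,fuo] add [dwr,xvkm] -> 10 lines: rnbom ipljw vzyh pplk dwr xvkm nahsf zkm ddsx mle
Hunk 5: at line 1 remove [vzyh] add [xxdlx,xsq] -> 11 lines: rnbom ipljw xxdlx xsq pplk dwr xvkm nahsf zkm ddsx mle
Hunk 6: at line 2 remove [xsq,pplk] add [unms,ppfki,kepho] -> 12 lines: rnbom ipljw xxdlx unms ppfki kepho dwr xvkm nahsf zkm ddsx mle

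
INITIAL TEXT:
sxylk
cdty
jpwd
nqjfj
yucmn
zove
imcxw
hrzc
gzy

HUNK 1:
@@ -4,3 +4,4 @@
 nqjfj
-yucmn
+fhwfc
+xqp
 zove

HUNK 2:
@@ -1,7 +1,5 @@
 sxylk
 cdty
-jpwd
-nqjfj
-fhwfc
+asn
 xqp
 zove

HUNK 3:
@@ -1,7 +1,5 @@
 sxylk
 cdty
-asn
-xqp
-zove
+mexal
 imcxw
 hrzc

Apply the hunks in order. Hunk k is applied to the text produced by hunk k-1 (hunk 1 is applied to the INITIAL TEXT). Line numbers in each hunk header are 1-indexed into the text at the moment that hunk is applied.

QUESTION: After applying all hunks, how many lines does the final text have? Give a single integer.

Answer: 6

Derivation:
Hunk 1: at line 4 remove [yucmn] add [fhwfc,xqp] -> 10 lines: sxylk cdty jpwd nqjfj fhwfc xqp zove imcxw hrzc gzy
Hunk 2: at line 1 remove [jpwd,nqjfj,fhwfc] add [asn] -> 8 lines: sxylk cdty asn xqp zove imcxw hrzc gzy
Hunk 3: at line 1 remove [asn,xqp,zove] add [mexal] -> 6 lines: sxylk cdty mexal imcxw hrzc gzy
Final line count: 6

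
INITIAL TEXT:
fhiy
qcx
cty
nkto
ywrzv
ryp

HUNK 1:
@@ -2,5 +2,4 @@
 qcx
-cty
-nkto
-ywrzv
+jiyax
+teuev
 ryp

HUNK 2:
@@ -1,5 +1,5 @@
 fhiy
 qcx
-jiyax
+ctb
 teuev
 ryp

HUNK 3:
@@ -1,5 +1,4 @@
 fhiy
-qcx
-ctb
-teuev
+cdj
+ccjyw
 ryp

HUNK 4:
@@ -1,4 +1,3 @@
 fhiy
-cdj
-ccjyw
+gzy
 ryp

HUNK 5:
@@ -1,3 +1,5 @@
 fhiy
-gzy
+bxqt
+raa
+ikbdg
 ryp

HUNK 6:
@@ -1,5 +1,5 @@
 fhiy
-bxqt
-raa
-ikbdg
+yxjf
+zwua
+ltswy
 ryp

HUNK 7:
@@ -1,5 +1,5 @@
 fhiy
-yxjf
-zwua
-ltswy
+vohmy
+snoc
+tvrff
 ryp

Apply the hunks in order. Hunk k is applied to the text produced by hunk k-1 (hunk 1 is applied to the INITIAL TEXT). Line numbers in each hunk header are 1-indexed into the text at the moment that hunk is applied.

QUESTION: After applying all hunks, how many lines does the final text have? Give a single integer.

Hunk 1: at line 2 remove [cty,nkto,ywrzv] add [jiyax,teuev] -> 5 lines: fhiy qcx jiyax teuev ryp
Hunk 2: at line 1 remove [jiyax] add [ctb] -> 5 lines: fhiy qcx ctb teuev ryp
Hunk 3: at line 1 remove [qcx,ctb,teuev] add [cdj,ccjyw] -> 4 lines: fhiy cdj ccjyw ryp
Hunk 4: at line 1 remove [cdj,ccjyw] add [gzy] -> 3 lines: fhiy gzy ryp
Hunk 5: at line 1 remove [gzy] add [bxqt,raa,ikbdg] -> 5 lines: fhiy bxqt raa ikbdg ryp
Hunk 6: at line 1 remove [bxqt,raa,ikbdg] add [yxjf,zwua,ltswy] -> 5 lines: fhiy yxjf zwua ltswy ryp
Hunk 7: at line 1 remove [yxjf,zwua,ltswy] add [vohmy,snoc,tvrff] -> 5 lines: fhiy vohmy snoc tvrff ryp
Final line count: 5

Answer: 5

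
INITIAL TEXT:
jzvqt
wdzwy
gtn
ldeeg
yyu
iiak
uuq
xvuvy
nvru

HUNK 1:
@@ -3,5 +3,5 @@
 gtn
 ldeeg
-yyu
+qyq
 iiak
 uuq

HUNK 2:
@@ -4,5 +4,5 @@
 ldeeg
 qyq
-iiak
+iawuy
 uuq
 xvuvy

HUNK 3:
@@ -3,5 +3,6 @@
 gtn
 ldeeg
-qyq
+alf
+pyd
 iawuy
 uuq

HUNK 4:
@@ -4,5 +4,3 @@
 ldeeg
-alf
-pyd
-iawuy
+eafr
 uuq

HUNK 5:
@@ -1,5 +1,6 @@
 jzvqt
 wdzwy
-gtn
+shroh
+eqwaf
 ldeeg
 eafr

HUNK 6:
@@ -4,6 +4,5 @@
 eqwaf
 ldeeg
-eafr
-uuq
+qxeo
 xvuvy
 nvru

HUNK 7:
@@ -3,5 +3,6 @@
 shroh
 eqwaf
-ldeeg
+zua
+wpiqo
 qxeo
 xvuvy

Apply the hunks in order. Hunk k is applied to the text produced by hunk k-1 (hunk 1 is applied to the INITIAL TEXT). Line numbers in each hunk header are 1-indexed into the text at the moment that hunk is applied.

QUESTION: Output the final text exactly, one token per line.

Hunk 1: at line 3 remove [yyu] add [qyq] -> 9 lines: jzvqt wdzwy gtn ldeeg qyq iiak uuq xvuvy nvru
Hunk 2: at line 4 remove [iiak] add [iawuy] -> 9 lines: jzvqt wdzwy gtn ldeeg qyq iawuy uuq xvuvy nvru
Hunk 3: at line 3 remove [qyq] add [alf,pyd] -> 10 lines: jzvqt wdzwy gtn ldeeg alf pyd iawuy uuq xvuvy nvru
Hunk 4: at line 4 remove [alf,pyd,iawuy] add [eafr] -> 8 lines: jzvqt wdzwy gtn ldeeg eafr uuq xvuvy nvru
Hunk 5: at line 1 remove [gtn] add [shroh,eqwaf] -> 9 lines: jzvqt wdzwy shroh eqwaf ldeeg eafr uuq xvuvy nvru
Hunk 6: at line 4 remove [eafr,uuq] add [qxeo] -> 8 lines: jzvqt wdzwy shroh eqwaf ldeeg qxeo xvuvy nvru
Hunk 7: at line 3 remove [ldeeg] add [zua,wpiqo] -> 9 lines: jzvqt wdzwy shroh eqwaf zua wpiqo qxeo xvuvy nvru

Answer: jzvqt
wdzwy
shroh
eqwaf
zua
wpiqo
qxeo
xvuvy
nvru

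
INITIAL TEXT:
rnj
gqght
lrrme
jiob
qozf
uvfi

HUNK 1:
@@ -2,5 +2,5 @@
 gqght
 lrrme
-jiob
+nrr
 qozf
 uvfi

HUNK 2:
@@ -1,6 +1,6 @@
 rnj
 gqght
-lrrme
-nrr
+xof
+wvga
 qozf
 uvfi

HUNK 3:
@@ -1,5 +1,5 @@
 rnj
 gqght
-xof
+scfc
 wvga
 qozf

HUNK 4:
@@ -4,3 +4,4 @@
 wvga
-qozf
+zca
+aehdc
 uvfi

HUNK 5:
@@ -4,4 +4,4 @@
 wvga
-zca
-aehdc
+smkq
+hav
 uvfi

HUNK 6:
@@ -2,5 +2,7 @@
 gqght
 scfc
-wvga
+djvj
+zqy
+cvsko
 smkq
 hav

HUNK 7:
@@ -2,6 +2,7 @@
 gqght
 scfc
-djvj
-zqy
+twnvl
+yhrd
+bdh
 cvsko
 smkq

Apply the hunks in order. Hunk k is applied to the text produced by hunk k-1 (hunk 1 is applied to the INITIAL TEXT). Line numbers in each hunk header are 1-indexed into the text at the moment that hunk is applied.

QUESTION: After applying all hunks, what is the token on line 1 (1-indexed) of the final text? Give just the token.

Answer: rnj

Derivation:
Hunk 1: at line 2 remove [jiob] add [nrr] -> 6 lines: rnj gqght lrrme nrr qozf uvfi
Hunk 2: at line 1 remove [lrrme,nrr] add [xof,wvga] -> 6 lines: rnj gqght xof wvga qozf uvfi
Hunk 3: at line 1 remove [xof] add [scfc] -> 6 lines: rnj gqght scfc wvga qozf uvfi
Hunk 4: at line 4 remove [qozf] add [zca,aehdc] -> 7 lines: rnj gqght scfc wvga zca aehdc uvfi
Hunk 5: at line 4 remove [zca,aehdc] add [smkq,hav] -> 7 lines: rnj gqght scfc wvga smkq hav uvfi
Hunk 6: at line 2 remove [wvga] add [djvj,zqy,cvsko] -> 9 lines: rnj gqght scfc djvj zqy cvsko smkq hav uvfi
Hunk 7: at line 2 remove [djvj,zqy] add [twnvl,yhrd,bdh] -> 10 lines: rnj gqght scfc twnvl yhrd bdh cvsko smkq hav uvfi
Final line 1: rnj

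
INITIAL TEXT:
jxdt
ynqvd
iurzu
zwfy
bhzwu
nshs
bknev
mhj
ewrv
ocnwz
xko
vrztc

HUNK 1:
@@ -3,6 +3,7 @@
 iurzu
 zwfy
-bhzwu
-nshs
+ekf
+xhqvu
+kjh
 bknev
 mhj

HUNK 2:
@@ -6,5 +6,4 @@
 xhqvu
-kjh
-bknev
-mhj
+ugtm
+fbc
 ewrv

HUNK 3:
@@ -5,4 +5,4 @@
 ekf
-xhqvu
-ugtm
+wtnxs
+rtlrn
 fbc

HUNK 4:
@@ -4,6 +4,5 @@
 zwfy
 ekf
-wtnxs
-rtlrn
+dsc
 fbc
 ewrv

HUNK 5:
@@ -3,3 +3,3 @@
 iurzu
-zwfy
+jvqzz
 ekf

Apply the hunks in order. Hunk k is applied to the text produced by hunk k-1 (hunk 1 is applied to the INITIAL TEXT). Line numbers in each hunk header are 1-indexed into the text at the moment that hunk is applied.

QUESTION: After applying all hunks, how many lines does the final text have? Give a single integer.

Hunk 1: at line 3 remove [bhzwu,nshs] add [ekf,xhqvu,kjh] -> 13 lines: jxdt ynqvd iurzu zwfy ekf xhqvu kjh bknev mhj ewrv ocnwz xko vrztc
Hunk 2: at line 6 remove [kjh,bknev,mhj] add [ugtm,fbc] -> 12 lines: jxdt ynqvd iurzu zwfy ekf xhqvu ugtm fbc ewrv ocnwz xko vrztc
Hunk 3: at line 5 remove [xhqvu,ugtm] add [wtnxs,rtlrn] -> 12 lines: jxdt ynqvd iurzu zwfy ekf wtnxs rtlrn fbc ewrv ocnwz xko vrztc
Hunk 4: at line 4 remove [wtnxs,rtlrn] add [dsc] -> 11 lines: jxdt ynqvd iurzu zwfy ekf dsc fbc ewrv ocnwz xko vrztc
Hunk 5: at line 3 remove [zwfy] add [jvqzz] -> 11 lines: jxdt ynqvd iurzu jvqzz ekf dsc fbc ewrv ocnwz xko vrztc
Final line count: 11

Answer: 11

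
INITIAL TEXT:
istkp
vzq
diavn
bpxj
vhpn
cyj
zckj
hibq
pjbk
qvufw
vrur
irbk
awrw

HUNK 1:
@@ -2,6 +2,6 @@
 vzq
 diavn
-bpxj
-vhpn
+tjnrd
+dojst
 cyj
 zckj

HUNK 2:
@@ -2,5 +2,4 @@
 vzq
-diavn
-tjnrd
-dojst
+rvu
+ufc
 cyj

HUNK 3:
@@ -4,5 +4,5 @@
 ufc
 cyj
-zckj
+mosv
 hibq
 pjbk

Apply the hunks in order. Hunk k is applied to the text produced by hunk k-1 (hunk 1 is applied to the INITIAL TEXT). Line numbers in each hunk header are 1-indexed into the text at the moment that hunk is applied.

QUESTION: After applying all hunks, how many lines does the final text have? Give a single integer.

Answer: 12

Derivation:
Hunk 1: at line 2 remove [bpxj,vhpn] add [tjnrd,dojst] -> 13 lines: istkp vzq diavn tjnrd dojst cyj zckj hibq pjbk qvufw vrur irbk awrw
Hunk 2: at line 2 remove [diavn,tjnrd,dojst] add [rvu,ufc] -> 12 lines: istkp vzq rvu ufc cyj zckj hibq pjbk qvufw vrur irbk awrw
Hunk 3: at line 4 remove [zckj] add [mosv] -> 12 lines: istkp vzq rvu ufc cyj mosv hibq pjbk qvufw vrur irbk awrw
Final line count: 12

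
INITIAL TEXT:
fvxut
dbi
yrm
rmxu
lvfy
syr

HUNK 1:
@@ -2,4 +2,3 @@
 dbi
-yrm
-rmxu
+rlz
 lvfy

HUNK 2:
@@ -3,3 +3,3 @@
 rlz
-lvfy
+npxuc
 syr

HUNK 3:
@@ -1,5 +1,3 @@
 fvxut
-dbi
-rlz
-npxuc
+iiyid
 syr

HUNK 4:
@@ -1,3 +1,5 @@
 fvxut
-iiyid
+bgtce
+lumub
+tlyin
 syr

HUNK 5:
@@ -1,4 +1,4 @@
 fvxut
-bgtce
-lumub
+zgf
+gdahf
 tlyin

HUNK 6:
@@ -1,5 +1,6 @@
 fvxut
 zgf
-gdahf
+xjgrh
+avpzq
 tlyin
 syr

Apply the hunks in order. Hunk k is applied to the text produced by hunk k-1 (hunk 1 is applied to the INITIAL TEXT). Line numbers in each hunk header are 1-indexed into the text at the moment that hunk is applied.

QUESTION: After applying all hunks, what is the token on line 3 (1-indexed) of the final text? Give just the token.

Answer: xjgrh

Derivation:
Hunk 1: at line 2 remove [yrm,rmxu] add [rlz] -> 5 lines: fvxut dbi rlz lvfy syr
Hunk 2: at line 3 remove [lvfy] add [npxuc] -> 5 lines: fvxut dbi rlz npxuc syr
Hunk 3: at line 1 remove [dbi,rlz,npxuc] add [iiyid] -> 3 lines: fvxut iiyid syr
Hunk 4: at line 1 remove [iiyid] add [bgtce,lumub,tlyin] -> 5 lines: fvxut bgtce lumub tlyin syr
Hunk 5: at line 1 remove [bgtce,lumub] add [zgf,gdahf] -> 5 lines: fvxut zgf gdahf tlyin syr
Hunk 6: at line 1 remove [gdahf] add [xjgrh,avpzq] -> 6 lines: fvxut zgf xjgrh avpzq tlyin syr
Final line 3: xjgrh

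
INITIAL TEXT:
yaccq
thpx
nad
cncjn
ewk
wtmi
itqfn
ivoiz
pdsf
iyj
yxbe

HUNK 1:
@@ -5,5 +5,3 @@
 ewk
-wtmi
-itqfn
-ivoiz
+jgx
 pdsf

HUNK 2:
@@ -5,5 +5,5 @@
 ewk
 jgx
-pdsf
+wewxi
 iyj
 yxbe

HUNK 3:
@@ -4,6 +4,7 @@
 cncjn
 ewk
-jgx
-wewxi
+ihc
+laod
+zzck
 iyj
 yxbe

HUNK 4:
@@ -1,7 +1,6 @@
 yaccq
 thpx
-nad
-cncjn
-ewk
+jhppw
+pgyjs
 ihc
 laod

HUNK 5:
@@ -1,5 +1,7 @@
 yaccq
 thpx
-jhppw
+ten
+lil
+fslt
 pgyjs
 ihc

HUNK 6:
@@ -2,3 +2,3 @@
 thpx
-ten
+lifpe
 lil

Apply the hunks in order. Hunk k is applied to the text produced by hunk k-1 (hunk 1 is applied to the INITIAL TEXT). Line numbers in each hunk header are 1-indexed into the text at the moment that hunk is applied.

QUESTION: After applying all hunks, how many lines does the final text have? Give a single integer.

Answer: 11

Derivation:
Hunk 1: at line 5 remove [wtmi,itqfn,ivoiz] add [jgx] -> 9 lines: yaccq thpx nad cncjn ewk jgx pdsf iyj yxbe
Hunk 2: at line 5 remove [pdsf] add [wewxi] -> 9 lines: yaccq thpx nad cncjn ewk jgx wewxi iyj yxbe
Hunk 3: at line 4 remove [jgx,wewxi] add [ihc,laod,zzck] -> 10 lines: yaccq thpx nad cncjn ewk ihc laod zzck iyj yxbe
Hunk 4: at line 1 remove [nad,cncjn,ewk] add [jhppw,pgyjs] -> 9 lines: yaccq thpx jhppw pgyjs ihc laod zzck iyj yxbe
Hunk 5: at line 1 remove [jhppw] add [ten,lil,fslt] -> 11 lines: yaccq thpx ten lil fslt pgyjs ihc laod zzck iyj yxbe
Hunk 6: at line 2 remove [ten] add [lifpe] -> 11 lines: yaccq thpx lifpe lil fslt pgyjs ihc laod zzck iyj yxbe
Final line count: 11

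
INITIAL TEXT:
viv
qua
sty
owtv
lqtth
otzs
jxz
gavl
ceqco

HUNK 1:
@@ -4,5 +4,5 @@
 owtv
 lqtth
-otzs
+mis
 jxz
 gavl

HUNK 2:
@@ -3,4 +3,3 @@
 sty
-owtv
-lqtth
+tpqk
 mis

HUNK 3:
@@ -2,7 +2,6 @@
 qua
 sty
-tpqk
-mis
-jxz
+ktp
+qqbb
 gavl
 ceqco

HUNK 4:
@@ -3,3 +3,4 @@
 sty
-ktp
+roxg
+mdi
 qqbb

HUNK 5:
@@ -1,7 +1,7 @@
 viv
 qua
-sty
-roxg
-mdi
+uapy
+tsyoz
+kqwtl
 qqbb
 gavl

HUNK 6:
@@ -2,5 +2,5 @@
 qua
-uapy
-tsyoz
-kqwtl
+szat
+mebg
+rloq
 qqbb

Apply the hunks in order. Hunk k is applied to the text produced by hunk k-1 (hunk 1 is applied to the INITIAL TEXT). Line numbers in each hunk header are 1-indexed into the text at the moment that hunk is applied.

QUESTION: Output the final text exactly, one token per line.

Answer: viv
qua
szat
mebg
rloq
qqbb
gavl
ceqco

Derivation:
Hunk 1: at line 4 remove [otzs] add [mis] -> 9 lines: viv qua sty owtv lqtth mis jxz gavl ceqco
Hunk 2: at line 3 remove [owtv,lqtth] add [tpqk] -> 8 lines: viv qua sty tpqk mis jxz gavl ceqco
Hunk 3: at line 2 remove [tpqk,mis,jxz] add [ktp,qqbb] -> 7 lines: viv qua sty ktp qqbb gavl ceqco
Hunk 4: at line 3 remove [ktp] add [roxg,mdi] -> 8 lines: viv qua sty roxg mdi qqbb gavl ceqco
Hunk 5: at line 1 remove [sty,roxg,mdi] add [uapy,tsyoz,kqwtl] -> 8 lines: viv qua uapy tsyoz kqwtl qqbb gavl ceqco
Hunk 6: at line 2 remove [uapy,tsyoz,kqwtl] add [szat,mebg,rloq] -> 8 lines: viv qua szat mebg rloq qqbb gavl ceqco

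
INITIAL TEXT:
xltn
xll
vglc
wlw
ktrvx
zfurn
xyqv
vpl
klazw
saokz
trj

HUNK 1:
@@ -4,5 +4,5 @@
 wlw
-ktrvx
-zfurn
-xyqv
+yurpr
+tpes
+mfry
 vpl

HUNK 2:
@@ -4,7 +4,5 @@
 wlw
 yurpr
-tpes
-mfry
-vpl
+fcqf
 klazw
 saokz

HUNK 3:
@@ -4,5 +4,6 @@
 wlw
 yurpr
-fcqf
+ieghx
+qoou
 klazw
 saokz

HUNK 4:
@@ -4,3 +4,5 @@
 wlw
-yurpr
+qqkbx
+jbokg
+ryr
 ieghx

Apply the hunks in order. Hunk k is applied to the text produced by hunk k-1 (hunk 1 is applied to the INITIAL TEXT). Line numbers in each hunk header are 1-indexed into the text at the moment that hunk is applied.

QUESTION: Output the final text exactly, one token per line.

Answer: xltn
xll
vglc
wlw
qqkbx
jbokg
ryr
ieghx
qoou
klazw
saokz
trj

Derivation:
Hunk 1: at line 4 remove [ktrvx,zfurn,xyqv] add [yurpr,tpes,mfry] -> 11 lines: xltn xll vglc wlw yurpr tpes mfry vpl klazw saokz trj
Hunk 2: at line 4 remove [tpes,mfry,vpl] add [fcqf] -> 9 lines: xltn xll vglc wlw yurpr fcqf klazw saokz trj
Hunk 3: at line 4 remove [fcqf] add [ieghx,qoou] -> 10 lines: xltn xll vglc wlw yurpr ieghx qoou klazw saokz trj
Hunk 4: at line 4 remove [yurpr] add [qqkbx,jbokg,ryr] -> 12 lines: xltn xll vglc wlw qqkbx jbokg ryr ieghx qoou klazw saokz trj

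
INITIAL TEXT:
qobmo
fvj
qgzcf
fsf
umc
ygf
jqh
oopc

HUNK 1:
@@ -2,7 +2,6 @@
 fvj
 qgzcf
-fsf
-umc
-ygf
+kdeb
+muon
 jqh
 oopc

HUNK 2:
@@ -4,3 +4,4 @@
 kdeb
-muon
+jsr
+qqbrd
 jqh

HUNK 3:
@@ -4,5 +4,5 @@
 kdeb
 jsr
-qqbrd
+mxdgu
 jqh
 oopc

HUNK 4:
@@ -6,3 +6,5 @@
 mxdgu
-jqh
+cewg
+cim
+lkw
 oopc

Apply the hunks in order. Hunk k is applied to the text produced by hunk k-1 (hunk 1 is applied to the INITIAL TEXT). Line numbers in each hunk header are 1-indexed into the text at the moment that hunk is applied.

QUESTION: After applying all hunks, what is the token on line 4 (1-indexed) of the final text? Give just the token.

Answer: kdeb

Derivation:
Hunk 1: at line 2 remove [fsf,umc,ygf] add [kdeb,muon] -> 7 lines: qobmo fvj qgzcf kdeb muon jqh oopc
Hunk 2: at line 4 remove [muon] add [jsr,qqbrd] -> 8 lines: qobmo fvj qgzcf kdeb jsr qqbrd jqh oopc
Hunk 3: at line 4 remove [qqbrd] add [mxdgu] -> 8 lines: qobmo fvj qgzcf kdeb jsr mxdgu jqh oopc
Hunk 4: at line 6 remove [jqh] add [cewg,cim,lkw] -> 10 lines: qobmo fvj qgzcf kdeb jsr mxdgu cewg cim lkw oopc
Final line 4: kdeb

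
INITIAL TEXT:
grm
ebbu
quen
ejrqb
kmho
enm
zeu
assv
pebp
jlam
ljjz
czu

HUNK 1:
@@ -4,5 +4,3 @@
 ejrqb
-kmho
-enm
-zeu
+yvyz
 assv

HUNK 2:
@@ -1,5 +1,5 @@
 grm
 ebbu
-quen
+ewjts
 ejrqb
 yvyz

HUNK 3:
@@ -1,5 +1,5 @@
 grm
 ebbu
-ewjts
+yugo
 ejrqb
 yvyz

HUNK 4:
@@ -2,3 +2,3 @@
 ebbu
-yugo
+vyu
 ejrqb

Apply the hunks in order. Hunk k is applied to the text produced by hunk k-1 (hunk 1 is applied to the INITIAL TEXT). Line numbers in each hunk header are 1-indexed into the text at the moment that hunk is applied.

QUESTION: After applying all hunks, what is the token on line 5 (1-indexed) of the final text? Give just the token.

Hunk 1: at line 4 remove [kmho,enm,zeu] add [yvyz] -> 10 lines: grm ebbu quen ejrqb yvyz assv pebp jlam ljjz czu
Hunk 2: at line 1 remove [quen] add [ewjts] -> 10 lines: grm ebbu ewjts ejrqb yvyz assv pebp jlam ljjz czu
Hunk 3: at line 1 remove [ewjts] add [yugo] -> 10 lines: grm ebbu yugo ejrqb yvyz assv pebp jlam ljjz czu
Hunk 4: at line 2 remove [yugo] add [vyu] -> 10 lines: grm ebbu vyu ejrqb yvyz assv pebp jlam ljjz czu
Final line 5: yvyz

Answer: yvyz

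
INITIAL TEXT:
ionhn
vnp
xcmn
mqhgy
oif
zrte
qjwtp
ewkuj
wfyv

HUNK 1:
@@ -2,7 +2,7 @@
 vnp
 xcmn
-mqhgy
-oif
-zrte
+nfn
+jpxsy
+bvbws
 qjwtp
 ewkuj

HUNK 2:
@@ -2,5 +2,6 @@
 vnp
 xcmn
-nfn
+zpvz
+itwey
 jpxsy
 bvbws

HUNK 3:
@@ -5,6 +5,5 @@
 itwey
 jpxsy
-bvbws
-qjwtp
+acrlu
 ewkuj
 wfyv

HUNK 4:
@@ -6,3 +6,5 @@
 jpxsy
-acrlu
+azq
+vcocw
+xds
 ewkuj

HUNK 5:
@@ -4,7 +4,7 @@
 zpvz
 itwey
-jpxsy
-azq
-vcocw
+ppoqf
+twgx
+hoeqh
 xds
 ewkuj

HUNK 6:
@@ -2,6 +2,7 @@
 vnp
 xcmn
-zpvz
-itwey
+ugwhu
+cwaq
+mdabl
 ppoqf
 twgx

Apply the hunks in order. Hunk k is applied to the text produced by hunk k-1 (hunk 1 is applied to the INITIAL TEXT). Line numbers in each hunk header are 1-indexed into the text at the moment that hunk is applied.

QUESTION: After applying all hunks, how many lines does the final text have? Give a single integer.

Hunk 1: at line 2 remove [mqhgy,oif,zrte] add [nfn,jpxsy,bvbws] -> 9 lines: ionhn vnp xcmn nfn jpxsy bvbws qjwtp ewkuj wfyv
Hunk 2: at line 2 remove [nfn] add [zpvz,itwey] -> 10 lines: ionhn vnp xcmn zpvz itwey jpxsy bvbws qjwtp ewkuj wfyv
Hunk 3: at line 5 remove [bvbws,qjwtp] add [acrlu] -> 9 lines: ionhn vnp xcmn zpvz itwey jpxsy acrlu ewkuj wfyv
Hunk 4: at line 6 remove [acrlu] add [azq,vcocw,xds] -> 11 lines: ionhn vnp xcmn zpvz itwey jpxsy azq vcocw xds ewkuj wfyv
Hunk 5: at line 4 remove [jpxsy,azq,vcocw] add [ppoqf,twgx,hoeqh] -> 11 lines: ionhn vnp xcmn zpvz itwey ppoqf twgx hoeqh xds ewkuj wfyv
Hunk 6: at line 2 remove [zpvz,itwey] add [ugwhu,cwaq,mdabl] -> 12 lines: ionhn vnp xcmn ugwhu cwaq mdabl ppoqf twgx hoeqh xds ewkuj wfyv
Final line count: 12

Answer: 12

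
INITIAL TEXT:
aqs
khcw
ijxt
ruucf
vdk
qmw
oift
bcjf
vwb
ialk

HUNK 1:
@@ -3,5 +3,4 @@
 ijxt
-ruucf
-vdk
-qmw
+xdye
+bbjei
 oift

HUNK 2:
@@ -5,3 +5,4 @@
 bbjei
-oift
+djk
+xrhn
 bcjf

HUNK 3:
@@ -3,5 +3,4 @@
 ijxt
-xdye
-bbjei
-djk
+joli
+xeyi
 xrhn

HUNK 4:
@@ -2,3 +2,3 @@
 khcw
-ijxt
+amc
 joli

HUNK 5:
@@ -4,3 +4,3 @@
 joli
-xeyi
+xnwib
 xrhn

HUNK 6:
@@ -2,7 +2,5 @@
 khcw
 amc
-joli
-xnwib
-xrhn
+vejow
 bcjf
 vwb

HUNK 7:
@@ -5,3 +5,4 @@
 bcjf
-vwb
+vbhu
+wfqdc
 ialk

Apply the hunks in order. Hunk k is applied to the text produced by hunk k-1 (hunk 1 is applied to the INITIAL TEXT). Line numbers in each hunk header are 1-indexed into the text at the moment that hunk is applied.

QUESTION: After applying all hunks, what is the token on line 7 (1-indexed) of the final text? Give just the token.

Hunk 1: at line 3 remove [ruucf,vdk,qmw] add [xdye,bbjei] -> 9 lines: aqs khcw ijxt xdye bbjei oift bcjf vwb ialk
Hunk 2: at line 5 remove [oift] add [djk,xrhn] -> 10 lines: aqs khcw ijxt xdye bbjei djk xrhn bcjf vwb ialk
Hunk 3: at line 3 remove [xdye,bbjei,djk] add [joli,xeyi] -> 9 lines: aqs khcw ijxt joli xeyi xrhn bcjf vwb ialk
Hunk 4: at line 2 remove [ijxt] add [amc] -> 9 lines: aqs khcw amc joli xeyi xrhn bcjf vwb ialk
Hunk 5: at line 4 remove [xeyi] add [xnwib] -> 9 lines: aqs khcw amc joli xnwib xrhn bcjf vwb ialk
Hunk 6: at line 2 remove [joli,xnwib,xrhn] add [vejow] -> 7 lines: aqs khcw amc vejow bcjf vwb ialk
Hunk 7: at line 5 remove [vwb] add [vbhu,wfqdc] -> 8 lines: aqs khcw amc vejow bcjf vbhu wfqdc ialk
Final line 7: wfqdc

Answer: wfqdc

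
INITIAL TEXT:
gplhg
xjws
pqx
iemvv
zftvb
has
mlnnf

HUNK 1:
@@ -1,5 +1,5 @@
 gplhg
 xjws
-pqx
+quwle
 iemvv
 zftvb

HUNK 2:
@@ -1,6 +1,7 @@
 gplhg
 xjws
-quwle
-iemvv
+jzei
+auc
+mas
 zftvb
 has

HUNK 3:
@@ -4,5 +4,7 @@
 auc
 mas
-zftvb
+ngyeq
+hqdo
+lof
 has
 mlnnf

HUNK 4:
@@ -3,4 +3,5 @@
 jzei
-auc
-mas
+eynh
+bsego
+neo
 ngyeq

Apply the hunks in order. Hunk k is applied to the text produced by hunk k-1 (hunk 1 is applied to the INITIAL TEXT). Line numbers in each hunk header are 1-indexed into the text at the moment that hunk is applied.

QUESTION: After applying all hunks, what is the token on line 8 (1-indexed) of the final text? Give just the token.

Hunk 1: at line 1 remove [pqx] add [quwle] -> 7 lines: gplhg xjws quwle iemvv zftvb has mlnnf
Hunk 2: at line 1 remove [quwle,iemvv] add [jzei,auc,mas] -> 8 lines: gplhg xjws jzei auc mas zftvb has mlnnf
Hunk 3: at line 4 remove [zftvb] add [ngyeq,hqdo,lof] -> 10 lines: gplhg xjws jzei auc mas ngyeq hqdo lof has mlnnf
Hunk 4: at line 3 remove [auc,mas] add [eynh,bsego,neo] -> 11 lines: gplhg xjws jzei eynh bsego neo ngyeq hqdo lof has mlnnf
Final line 8: hqdo

Answer: hqdo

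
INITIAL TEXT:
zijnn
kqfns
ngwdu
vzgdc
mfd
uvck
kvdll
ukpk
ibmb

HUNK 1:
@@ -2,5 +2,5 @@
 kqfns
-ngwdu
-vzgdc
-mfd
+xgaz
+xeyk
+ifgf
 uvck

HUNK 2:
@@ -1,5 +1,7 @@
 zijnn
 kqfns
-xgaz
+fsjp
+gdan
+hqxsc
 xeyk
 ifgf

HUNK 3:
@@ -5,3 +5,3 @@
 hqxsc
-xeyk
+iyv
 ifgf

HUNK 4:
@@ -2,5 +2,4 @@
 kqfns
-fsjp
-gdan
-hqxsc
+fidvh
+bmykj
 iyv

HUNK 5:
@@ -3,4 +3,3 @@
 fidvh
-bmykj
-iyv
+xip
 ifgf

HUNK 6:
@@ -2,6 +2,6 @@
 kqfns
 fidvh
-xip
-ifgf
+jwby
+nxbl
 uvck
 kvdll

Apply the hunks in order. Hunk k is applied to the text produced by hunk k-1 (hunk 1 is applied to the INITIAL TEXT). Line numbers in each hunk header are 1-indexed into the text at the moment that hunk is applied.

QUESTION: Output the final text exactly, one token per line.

Answer: zijnn
kqfns
fidvh
jwby
nxbl
uvck
kvdll
ukpk
ibmb

Derivation:
Hunk 1: at line 2 remove [ngwdu,vzgdc,mfd] add [xgaz,xeyk,ifgf] -> 9 lines: zijnn kqfns xgaz xeyk ifgf uvck kvdll ukpk ibmb
Hunk 2: at line 1 remove [xgaz] add [fsjp,gdan,hqxsc] -> 11 lines: zijnn kqfns fsjp gdan hqxsc xeyk ifgf uvck kvdll ukpk ibmb
Hunk 3: at line 5 remove [xeyk] add [iyv] -> 11 lines: zijnn kqfns fsjp gdan hqxsc iyv ifgf uvck kvdll ukpk ibmb
Hunk 4: at line 2 remove [fsjp,gdan,hqxsc] add [fidvh,bmykj] -> 10 lines: zijnn kqfns fidvh bmykj iyv ifgf uvck kvdll ukpk ibmb
Hunk 5: at line 3 remove [bmykj,iyv] add [xip] -> 9 lines: zijnn kqfns fidvh xip ifgf uvck kvdll ukpk ibmb
Hunk 6: at line 2 remove [xip,ifgf] add [jwby,nxbl] -> 9 lines: zijnn kqfns fidvh jwby nxbl uvck kvdll ukpk ibmb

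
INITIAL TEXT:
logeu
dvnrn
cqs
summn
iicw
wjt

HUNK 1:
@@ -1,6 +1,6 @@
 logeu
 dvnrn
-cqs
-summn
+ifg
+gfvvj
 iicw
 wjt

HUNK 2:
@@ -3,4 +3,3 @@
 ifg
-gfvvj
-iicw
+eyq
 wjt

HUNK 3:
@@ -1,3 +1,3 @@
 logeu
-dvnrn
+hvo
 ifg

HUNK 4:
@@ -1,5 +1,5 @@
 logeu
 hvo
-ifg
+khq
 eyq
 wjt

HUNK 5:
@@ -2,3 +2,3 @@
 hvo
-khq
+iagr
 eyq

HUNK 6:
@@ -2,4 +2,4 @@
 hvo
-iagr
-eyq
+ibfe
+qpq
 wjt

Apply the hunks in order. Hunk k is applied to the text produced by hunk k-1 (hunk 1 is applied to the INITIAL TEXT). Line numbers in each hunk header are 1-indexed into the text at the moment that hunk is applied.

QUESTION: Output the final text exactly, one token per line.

Hunk 1: at line 1 remove [cqs,summn] add [ifg,gfvvj] -> 6 lines: logeu dvnrn ifg gfvvj iicw wjt
Hunk 2: at line 3 remove [gfvvj,iicw] add [eyq] -> 5 lines: logeu dvnrn ifg eyq wjt
Hunk 3: at line 1 remove [dvnrn] add [hvo] -> 5 lines: logeu hvo ifg eyq wjt
Hunk 4: at line 1 remove [ifg] add [khq] -> 5 lines: logeu hvo khq eyq wjt
Hunk 5: at line 2 remove [khq] add [iagr] -> 5 lines: logeu hvo iagr eyq wjt
Hunk 6: at line 2 remove [iagr,eyq] add [ibfe,qpq] -> 5 lines: logeu hvo ibfe qpq wjt

Answer: logeu
hvo
ibfe
qpq
wjt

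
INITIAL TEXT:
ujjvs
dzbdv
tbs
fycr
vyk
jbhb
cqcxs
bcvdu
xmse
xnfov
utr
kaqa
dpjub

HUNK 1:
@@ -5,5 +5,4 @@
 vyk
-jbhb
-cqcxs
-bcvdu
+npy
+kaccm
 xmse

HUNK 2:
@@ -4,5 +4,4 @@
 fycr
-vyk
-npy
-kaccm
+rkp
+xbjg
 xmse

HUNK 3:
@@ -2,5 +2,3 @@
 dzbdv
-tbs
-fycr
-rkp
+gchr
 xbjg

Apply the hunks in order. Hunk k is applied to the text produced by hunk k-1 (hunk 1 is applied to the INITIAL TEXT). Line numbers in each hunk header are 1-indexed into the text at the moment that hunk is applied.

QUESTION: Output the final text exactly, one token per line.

Answer: ujjvs
dzbdv
gchr
xbjg
xmse
xnfov
utr
kaqa
dpjub

Derivation:
Hunk 1: at line 5 remove [jbhb,cqcxs,bcvdu] add [npy,kaccm] -> 12 lines: ujjvs dzbdv tbs fycr vyk npy kaccm xmse xnfov utr kaqa dpjub
Hunk 2: at line 4 remove [vyk,npy,kaccm] add [rkp,xbjg] -> 11 lines: ujjvs dzbdv tbs fycr rkp xbjg xmse xnfov utr kaqa dpjub
Hunk 3: at line 2 remove [tbs,fycr,rkp] add [gchr] -> 9 lines: ujjvs dzbdv gchr xbjg xmse xnfov utr kaqa dpjub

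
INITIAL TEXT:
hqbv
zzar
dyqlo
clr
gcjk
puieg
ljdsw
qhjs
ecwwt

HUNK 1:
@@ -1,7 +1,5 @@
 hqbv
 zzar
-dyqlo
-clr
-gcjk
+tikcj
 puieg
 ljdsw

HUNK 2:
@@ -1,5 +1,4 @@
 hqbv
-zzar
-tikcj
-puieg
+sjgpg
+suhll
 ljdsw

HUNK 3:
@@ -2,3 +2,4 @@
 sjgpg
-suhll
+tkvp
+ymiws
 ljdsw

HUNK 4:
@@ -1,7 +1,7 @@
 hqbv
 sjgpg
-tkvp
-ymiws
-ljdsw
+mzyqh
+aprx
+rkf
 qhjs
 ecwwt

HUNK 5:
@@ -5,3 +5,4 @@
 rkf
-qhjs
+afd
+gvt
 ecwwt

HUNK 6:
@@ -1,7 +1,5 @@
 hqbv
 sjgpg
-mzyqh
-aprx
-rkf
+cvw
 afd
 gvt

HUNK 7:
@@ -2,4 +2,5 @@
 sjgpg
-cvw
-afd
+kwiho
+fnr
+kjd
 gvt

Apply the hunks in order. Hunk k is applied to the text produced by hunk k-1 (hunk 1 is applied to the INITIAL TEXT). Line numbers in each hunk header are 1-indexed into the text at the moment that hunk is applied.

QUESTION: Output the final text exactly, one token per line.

Hunk 1: at line 1 remove [dyqlo,clr,gcjk] add [tikcj] -> 7 lines: hqbv zzar tikcj puieg ljdsw qhjs ecwwt
Hunk 2: at line 1 remove [zzar,tikcj,puieg] add [sjgpg,suhll] -> 6 lines: hqbv sjgpg suhll ljdsw qhjs ecwwt
Hunk 3: at line 2 remove [suhll] add [tkvp,ymiws] -> 7 lines: hqbv sjgpg tkvp ymiws ljdsw qhjs ecwwt
Hunk 4: at line 1 remove [tkvp,ymiws,ljdsw] add [mzyqh,aprx,rkf] -> 7 lines: hqbv sjgpg mzyqh aprx rkf qhjs ecwwt
Hunk 5: at line 5 remove [qhjs] add [afd,gvt] -> 8 lines: hqbv sjgpg mzyqh aprx rkf afd gvt ecwwt
Hunk 6: at line 1 remove [mzyqh,aprx,rkf] add [cvw] -> 6 lines: hqbv sjgpg cvw afd gvt ecwwt
Hunk 7: at line 2 remove [cvw,afd] add [kwiho,fnr,kjd] -> 7 lines: hqbv sjgpg kwiho fnr kjd gvt ecwwt

Answer: hqbv
sjgpg
kwiho
fnr
kjd
gvt
ecwwt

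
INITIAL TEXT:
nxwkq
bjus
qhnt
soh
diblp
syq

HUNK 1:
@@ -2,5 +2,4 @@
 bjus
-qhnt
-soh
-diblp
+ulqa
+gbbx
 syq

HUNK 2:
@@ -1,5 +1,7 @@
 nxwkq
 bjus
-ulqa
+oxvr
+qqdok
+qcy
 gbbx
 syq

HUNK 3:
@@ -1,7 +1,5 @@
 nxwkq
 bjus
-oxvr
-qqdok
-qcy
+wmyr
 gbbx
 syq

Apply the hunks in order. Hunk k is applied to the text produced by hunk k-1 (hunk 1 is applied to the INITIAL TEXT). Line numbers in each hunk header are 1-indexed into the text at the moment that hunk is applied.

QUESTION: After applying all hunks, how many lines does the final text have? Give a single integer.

Answer: 5

Derivation:
Hunk 1: at line 2 remove [qhnt,soh,diblp] add [ulqa,gbbx] -> 5 lines: nxwkq bjus ulqa gbbx syq
Hunk 2: at line 1 remove [ulqa] add [oxvr,qqdok,qcy] -> 7 lines: nxwkq bjus oxvr qqdok qcy gbbx syq
Hunk 3: at line 1 remove [oxvr,qqdok,qcy] add [wmyr] -> 5 lines: nxwkq bjus wmyr gbbx syq
Final line count: 5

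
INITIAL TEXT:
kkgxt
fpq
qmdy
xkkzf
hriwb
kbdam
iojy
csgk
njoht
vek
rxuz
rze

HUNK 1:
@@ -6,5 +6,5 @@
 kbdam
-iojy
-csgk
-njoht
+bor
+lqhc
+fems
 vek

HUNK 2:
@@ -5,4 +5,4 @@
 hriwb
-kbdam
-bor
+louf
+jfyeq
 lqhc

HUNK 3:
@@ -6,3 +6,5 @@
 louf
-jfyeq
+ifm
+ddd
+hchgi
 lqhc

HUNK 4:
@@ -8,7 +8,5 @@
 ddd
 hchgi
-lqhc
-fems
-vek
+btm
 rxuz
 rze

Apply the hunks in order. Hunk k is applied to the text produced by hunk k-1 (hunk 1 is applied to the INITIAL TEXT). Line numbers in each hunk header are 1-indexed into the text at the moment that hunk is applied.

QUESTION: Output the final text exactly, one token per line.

Hunk 1: at line 6 remove [iojy,csgk,njoht] add [bor,lqhc,fems] -> 12 lines: kkgxt fpq qmdy xkkzf hriwb kbdam bor lqhc fems vek rxuz rze
Hunk 2: at line 5 remove [kbdam,bor] add [louf,jfyeq] -> 12 lines: kkgxt fpq qmdy xkkzf hriwb louf jfyeq lqhc fems vek rxuz rze
Hunk 3: at line 6 remove [jfyeq] add [ifm,ddd,hchgi] -> 14 lines: kkgxt fpq qmdy xkkzf hriwb louf ifm ddd hchgi lqhc fems vek rxuz rze
Hunk 4: at line 8 remove [lqhc,fems,vek] add [btm] -> 12 lines: kkgxt fpq qmdy xkkzf hriwb louf ifm ddd hchgi btm rxuz rze

Answer: kkgxt
fpq
qmdy
xkkzf
hriwb
louf
ifm
ddd
hchgi
btm
rxuz
rze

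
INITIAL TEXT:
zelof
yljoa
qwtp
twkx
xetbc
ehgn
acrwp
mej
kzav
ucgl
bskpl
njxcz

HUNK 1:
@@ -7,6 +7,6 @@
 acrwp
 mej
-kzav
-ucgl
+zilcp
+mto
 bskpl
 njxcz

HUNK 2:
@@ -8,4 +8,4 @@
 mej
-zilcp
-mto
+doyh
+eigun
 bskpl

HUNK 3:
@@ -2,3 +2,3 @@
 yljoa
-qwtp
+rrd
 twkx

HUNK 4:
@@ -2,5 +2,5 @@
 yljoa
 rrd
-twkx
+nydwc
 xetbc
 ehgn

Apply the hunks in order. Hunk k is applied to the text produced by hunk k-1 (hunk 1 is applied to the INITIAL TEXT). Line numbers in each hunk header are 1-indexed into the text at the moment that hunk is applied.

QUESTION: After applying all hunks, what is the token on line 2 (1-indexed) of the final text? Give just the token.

Answer: yljoa

Derivation:
Hunk 1: at line 7 remove [kzav,ucgl] add [zilcp,mto] -> 12 lines: zelof yljoa qwtp twkx xetbc ehgn acrwp mej zilcp mto bskpl njxcz
Hunk 2: at line 8 remove [zilcp,mto] add [doyh,eigun] -> 12 lines: zelof yljoa qwtp twkx xetbc ehgn acrwp mej doyh eigun bskpl njxcz
Hunk 3: at line 2 remove [qwtp] add [rrd] -> 12 lines: zelof yljoa rrd twkx xetbc ehgn acrwp mej doyh eigun bskpl njxcz
Hunk 4: at line 2 remove [twkx] add [nydwc] -> 12 lines: zelof yljoa rrd nydwc xetbc ehgn acrwp mej doyh eigun bskpl njxcz
Final line 2: yljoa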